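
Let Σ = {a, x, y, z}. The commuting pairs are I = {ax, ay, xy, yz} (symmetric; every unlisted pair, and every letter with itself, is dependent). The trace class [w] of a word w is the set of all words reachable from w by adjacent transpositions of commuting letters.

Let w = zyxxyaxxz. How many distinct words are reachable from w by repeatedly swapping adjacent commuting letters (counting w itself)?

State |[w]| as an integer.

#0=z has no predecessor
#1=y has no predecessor
#2=x depends on [0:z]
#3=x depends on [2:x]
#4=y depends on [1:y]
#5=a depends on [0:z]
#6=x depends on [3:x]
#7=x depends on [6:x]
#8=z depends on [5:a, 7:x]
sources: [0:z, 1:y]
N(rest) = Σ N(rest − s) over sources s of rest; N(one piece) = 1:
  size 1 → [4]=1  [8]=1
  size 2 → [1,4]=1  [4,8]=2  [5,8]=1  [7,8]=1
  size 3 → [1,4,8]=3  [4,5,8]=3  [4,7,8]=3  [5,7,8]=2  [6,7,8]=1
  size 4 → [1,4,5,8]=6  [1,4,7,8]=6  [3,6,7,8]=1  [4,5,7,8]=8  [4,6,7,8]=4  [5,6,7,8]=3
  size 5 → [1,4,5,7,8]=20  [1,4,6,7,8]=10  [2,3,6,7,8]=1  [3,4,6,7,8]=5  [3,5,6,7,8]=4  [4,5,6,7,8]=15
  size 6 → [1,3,4,6,7,8]=15  [1,4,5,6,7,8]=45  [2,3,4,6,7,8]=6  [2,3,5,6,7,8]=5  [3,4,5,6,7,8]=24
  size 7 → [0,2,3,5,6,7,8]=5  [1,2,3,4,6,7,8]=21  [1,3,4,5,6,7,8]=84  [2,3,4,5,6,7,8]=35
  first=0(z) contributes 140
  first=1(y) contributes 40
|[w]| = 180

180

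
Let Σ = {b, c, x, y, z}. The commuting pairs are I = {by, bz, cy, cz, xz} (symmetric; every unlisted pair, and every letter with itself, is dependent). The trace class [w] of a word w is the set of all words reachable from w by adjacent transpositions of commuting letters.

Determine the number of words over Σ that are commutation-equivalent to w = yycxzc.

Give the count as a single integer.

piece 0:y — minimal
piece 1:y rests on {0:y}
piece 2:c — minimal
piece 3:x rests on {1:y, 2:c}
piece 4:z rests on {1:y}
piece 5:c rests on {3:x}
minimal pieces: {0:y, 2:c}
ways to finish when only these pieces remain (= sum over removing one remaining piece with nothing left below it):
  1 left: {4}→1  {5}→1
  2 left: {3,5}→1  {4,5}→2
  3 left: {2,3,5}→1  {3,4,5}→3
  4 left: {1,3,4,5}→3  {2,3,4,5}→4
  placing 0:y first → 7 extensions
  placing 2:c first → 3 extensions
total linear extensions = 10

10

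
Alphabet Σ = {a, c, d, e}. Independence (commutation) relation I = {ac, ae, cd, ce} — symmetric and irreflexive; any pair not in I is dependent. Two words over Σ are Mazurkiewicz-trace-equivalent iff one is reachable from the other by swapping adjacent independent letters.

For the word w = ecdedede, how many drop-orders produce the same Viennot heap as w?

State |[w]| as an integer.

8

piece 0:e — minimal
piece 1:c — minimal
piece 2:d rests on {0:e}
piece 3:e rests on {2:d}
piece 4:d rests on {3:e}
piece 5:e rests on {4:d}
piece 6:d rests on {5:e}
piece 7:e rests on {6:d}
minimal pieces: {0:e, 1:c}
ways to finish when only these pieces remain (= sum over removing one remaining piece with nothing left below it):
  1 left: {1}→1  {7}→1
  2 left: {1,7}→2  {6,7}→1
  3 left: {1,6,7}→3  {5,6,7}→1
  4 left: {1,5,6,7}→4  {4,5,6,7}→1
  5 left: {1,4,5,6,7}→5  {3,4,5,6,7}→1
  6 left: {1,3,4,5,6,7}→6  {2,3,4,5,6,7}→1
  placing 0:e first → 7 extensions
  placing 1:c first → 1 extensions
total linear extensions = 8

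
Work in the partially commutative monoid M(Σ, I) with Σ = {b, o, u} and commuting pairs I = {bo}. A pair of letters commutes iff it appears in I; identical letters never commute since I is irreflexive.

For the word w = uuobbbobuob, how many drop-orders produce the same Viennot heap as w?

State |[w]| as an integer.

30

#0=u has no predecessor
#1=u depends on [0:u]
#2=o depends on [1:u]
#3=b depends on [1:u]
#4=b depends on [3:b]
#5=b depends on [4:b]
#6=o depends on [2:o]
#7=b depends on [5:b]
#8=u depends on [6:o, 7:b]
#9=o depends on [8:u]
#10=b depends on [8:u]
sources: [0:u]
N(rest) = Σ N(rest − s) over sources s of rest; N(one piece) = 1:
  size 1 → [9]=1  [10]=1
  size 2 → [9,10]=2
  size 3 → [8,9,10]=2
  size 4 → [6,8,9,10]=2  [7,8,9,10]=2
  size 5 → [2,6,8,9,10]=2  [5,7,8,9,10]=2  [6,7,8,9,10]=4
  size 6 → [2,6,7,8,9,10]=6  [4,5,7,8,9,10]=2  [5,6,7,8,9,10]=6
  size 7 → [2,5,6,7,8,9,10]=12  [3,4,5,7,8,9,10]=2  [4,5,6,7,8,9,10]=8
  size 8 → [2,4,5,6,7,8,9,10]=20  [3,4,5,6,7,8,9,10]=10
  size 9 → [2,3,4,5,6,7,8,9,10]=30
  first=0(u) contributes 30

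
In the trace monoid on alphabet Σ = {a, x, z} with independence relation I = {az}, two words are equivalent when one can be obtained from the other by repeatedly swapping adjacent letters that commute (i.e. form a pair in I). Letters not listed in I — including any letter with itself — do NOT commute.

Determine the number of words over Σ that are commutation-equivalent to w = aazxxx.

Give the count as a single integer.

3

#0=a has no predecessor
#1=a depends on [0:a]
#2=z has no predecessor
#3=x depends on [1:a, 2:z]
#4=x depends on [3:x]
#5=x depends on [4:x]
sources: [0:a, 2:z]
N(rest) = Σ N(rest − s) over sources s of rest; N(one piece) = 1:
  size 1 → [5]=1
  size 2 → [4,5]=1
  size 3 → [3,4,5]=1
  size 4 → [1,3,4,5]=1  [2,3,4,5]=1
  first=0(a) contributes 2
  first=2(z) contributes 1
|[w]| = 3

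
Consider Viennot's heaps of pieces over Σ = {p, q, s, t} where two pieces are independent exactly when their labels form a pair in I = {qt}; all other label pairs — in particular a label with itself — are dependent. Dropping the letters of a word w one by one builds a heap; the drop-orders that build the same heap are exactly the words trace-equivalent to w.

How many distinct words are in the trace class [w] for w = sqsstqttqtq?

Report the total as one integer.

0(s) covers ∅
1(q) covers 0:s
2(s) covers 1:q
3(s) covers 2:s
4(t) covers 3:s
5(q) covers 3:s
6(t) covers 4:t
7(t) covers 6:t
8(q) covers 5:q
9(t) covers 7:t
10(q) covers 8:q
floor of heap: 0:s
completions by unplaced set U, small U first (add the entries for U minus each lowest piece of U):
  |U|=1: {9}:1  {10}:1
  |U|=2: {7,9}:1  {8,10}:1  {9,10}:2
  |U|=3: {5,8,10}:1  {6,7,9}:1  {7,9,10}:3  {8,9,10}:3
  |U|=4: {4,6,7,9}:1  {5,8,9,10}:4  {6,7,9,10}:4  {7,8,9,10}:6
  |U|=5: {4,6,7,9,10}:5  {5,7,8,9,10}:10  {6,7,8,9,10}:10
  |U|=6: {4,6,7,8,9,10}:15  {5,6,7,8,9,10}:20
  |U|=7: {4,5,6,7,8,9,10}:35
  |U|=8: {3,4,5,6,7,8,9,10}:35
  |U|=9: {2,3,4,5,6,7,8,9,10}:35
  start at 0(s): 35

35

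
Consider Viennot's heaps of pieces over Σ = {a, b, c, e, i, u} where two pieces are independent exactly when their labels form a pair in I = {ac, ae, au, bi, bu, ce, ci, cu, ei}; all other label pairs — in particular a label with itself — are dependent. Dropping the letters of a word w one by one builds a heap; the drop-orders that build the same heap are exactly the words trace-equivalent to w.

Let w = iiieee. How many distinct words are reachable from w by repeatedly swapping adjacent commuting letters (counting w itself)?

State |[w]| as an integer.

piece 0:i — minimal
piece 1:i rests on {0:i}
piece 2:i rests on {1:i}
piece 3:e — minimal
piece 4:e rests on {3:e}
piece 5:e rests on {4:e}
minimal pieces: {0:i, 3:e}
ways to finish when only these pieces remain (= sum over removing one remaining piece with nothing left below it):
  1 left: {2}→1  {5}→1
  2 left: {1,2}→1  {2,5}→2  {4,5}→1
  3 left: {0,1,2}→1  {1,2,5}→3  {2,4,5}→3  {3,4,5}→1
  4 left: {0,1,2,5}→4  {1,2,4,5}→6  {2,3,4,5}→4
  placing 0:i first → 10 extensions
  placing 3:e first → 10 extensions
total linear extensions = 20

20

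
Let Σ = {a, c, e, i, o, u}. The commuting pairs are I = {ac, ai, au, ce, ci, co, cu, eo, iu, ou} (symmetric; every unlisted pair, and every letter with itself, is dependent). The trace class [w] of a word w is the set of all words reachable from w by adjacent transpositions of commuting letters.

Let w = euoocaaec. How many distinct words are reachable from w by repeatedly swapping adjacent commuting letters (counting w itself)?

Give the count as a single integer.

432

#0=e has no predecessor
#1=u depends on [0:e]
#2=o has no predecessor
#3=o depends on [2:o]
#4=c has no predecessor
#5=a depends on [0:e, 3:o]
#6=a depends on [5:a]
#7=e depends on [1:u, 6:a]
#8=c depends on [4:c]
sources: [0:e, 2:o, 4:c]
N(rest) = Σ N(rest − s) over sources s of rest; N(one piece) = 1:
  size 1 → [7]=1  [8]=1
  size 2 → [1,7]=1  [4,8]=1  [6,7]=1  [7,8]=2
  size 3 → [1,6,7]=2  [1,7,8]=3  [4,7,8]=3  [5,6,7]=1  [6,7,8]=3
  size 4 → [1,4,7,8]=6  [1,5,6,7]=3  [1,6,7,8]=8  [3,5,6,7]=1  [4,6,7,8]=6  [5,6,7,8]=4
  size 5 → [0,1,5,6,7]=3  [1,3,5,6,7]=4  [1,4,6,7,8]=20  [1,5,6,7,8]=15  [2,3,5,6,7]=1  [3,5,6,7,8]=5  [4,5,6,7,8]=10
  size 6 → [0,1,3,5,6,7]=7  [0,1,5,6,7,8]=18  [1,2,3,5,6,7]=5  [1,3,5,6,7,8]=24  [1,4,5,6,7,8]=45  [2,3,5,6,7,8]=6  [3,4,5,6,7,8]=15
  size 7 → [0,1,2,3,5,6,7]=12  [0,1,3,5,6,7,8]=49  [0,1,4,5,6,7,8]=63  [1,2,3,5,6,7,8]=35  [1,3,4,5,6,7,8]=84  [2,3,4,5,6,7,8]=21
  first=0(e) contributes 140
  first=2(o) contributes 196
  first=4(c) contributes 96
|[w]| = 432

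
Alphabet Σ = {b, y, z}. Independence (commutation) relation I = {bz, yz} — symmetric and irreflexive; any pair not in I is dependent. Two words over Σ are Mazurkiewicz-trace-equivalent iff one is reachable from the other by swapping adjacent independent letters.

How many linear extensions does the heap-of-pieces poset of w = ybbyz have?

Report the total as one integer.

drop 0:y onto floor
drop 1:b onto {0:y}
drop 2:b onto {1:b}
drop 3:y onto {2:b}
drop 4:z onto floor
ground layer = {0:y, 4:z}
drop-orders for the pieces not yet dropped (sum over which currently-grounded one goes next):
  1 to go: {3} 1  {4} 1
  2 to go: {2,3} 1  {3,4} 2
  3 to go: {1,2,3} 1  {2,3,4} 3
  if 0:y drops first: 4 orders
  if 4:z drops first: 1 orders
heap linearizations: 5

5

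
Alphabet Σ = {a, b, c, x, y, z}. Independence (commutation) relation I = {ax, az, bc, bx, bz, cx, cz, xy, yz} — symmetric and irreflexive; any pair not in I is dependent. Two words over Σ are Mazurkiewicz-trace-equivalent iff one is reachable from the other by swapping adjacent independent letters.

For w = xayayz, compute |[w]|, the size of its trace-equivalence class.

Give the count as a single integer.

15

drop 0:x onto floor
drop 1:a onto floor
drop 2:y onto {1:a}
drop 3:a onto {2:y}
drop 4:y onto {3:a}
drop 5:z onto {0:x}
ground layer = {0:x, 1:a}
drop-orders for the pieces not yet dropped (sum over which currently-grounded one goes next):
  1 to go: {4} 1  {5} 1
  2 to go: {0,5} 1  {3,4} 1  {4,5} 2
  3 to go: {0,4,5} 3  {2,3,4} 1  {3,4,5} 3
  4 to go: {0,3,4,5} 6  {1,2,3,4} 1  {2,3,4,5} 4
  if 0:x drops first: 5 orders
  if 1:a drops first: 10 orders
heap linearizations: 15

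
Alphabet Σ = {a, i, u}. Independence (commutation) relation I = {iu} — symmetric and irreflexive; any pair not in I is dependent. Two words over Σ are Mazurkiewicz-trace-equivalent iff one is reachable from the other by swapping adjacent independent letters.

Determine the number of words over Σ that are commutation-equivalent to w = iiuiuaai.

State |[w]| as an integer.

10

0(i) covers ∅
1(i) covers 0:i
2(u) covers ∅
3(i) covers 1:i
4(u) covers 2:u
5(a) covers 3:i, 4:u
6(a) covers 5:a
7(i) covers 6:a
floor of heap: 0:i, 2:u
completions by unplaced set U, small U first (add the entries for U minus each lowest piece of U):
  |U|=1: {7}:1
  |U|=2: {6,7}:1
  |U|=3: {5,6,7}:1
  |U|=4: {3,5,6,7}:1  {4,5,6,7}:1
  |U|=5: {1,3,5,6,7}:1  {2,4,5,6,7}:1  {3,4,5,6,7}:2
  |U|=6: {0,1,3,5,6,7}:1  {1,3,4,5,6,7}:3  {2,3,4,5,6,7}:3
  start at 0(i): 6
  start at 2(u): 4
sum over floor = 10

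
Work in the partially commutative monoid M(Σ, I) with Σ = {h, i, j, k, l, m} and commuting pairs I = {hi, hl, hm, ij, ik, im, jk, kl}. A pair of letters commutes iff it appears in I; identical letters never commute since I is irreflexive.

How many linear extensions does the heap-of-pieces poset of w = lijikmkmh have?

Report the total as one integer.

154

#0=l has no predecessor
#1=i depends on [0:l]
#2=j depends on [0:l]
#3=i depends on [1:i]
#4=k has no predecessor
#5=m depends on [2:j, 4:k]
#6=k depends on [5:m]
#7=m depends on [6:k]
#8=h depends on [6:k]
sources: [0:l, 4:k]
N(rest) = Σ N(rest − s) over sources s of rest; N(one piece) = 1:
  size 1 → [3]=1  [7]=1  [8]=1
  size 2 → [1,3]=1  [3,7]=2  [3,8]=2  [7,8]=2
  size 3 → [1,3,7]=3  [1,3,8]=3  [3,7,8]=6  [6,7,8]=2
  size 4 → [1,3,7,8]=12  [3,6,7,8]=8  [5,6,7,8]=2
  size 5 → [1,3,6,7,8]=20  [2,5,6,7,8]=2  [3,5,6,7,8]=10  [4,5,6,7,8]=2
  size 6 → [1,3,5,6,7,8]=30  [2,3,5,6,7,8]=12  [2,4,5,6,7,8]=4  [3,4,5,6,7,8]=12
  size 7 → [1,2,3,5,6,7,8]=42  [1,3,4,5,6,7,8]=42  [2,3,4,5,6,7,8]=28
  first=0(l) contributes 112
  first=4(k) contributes 42
|[w]| = 154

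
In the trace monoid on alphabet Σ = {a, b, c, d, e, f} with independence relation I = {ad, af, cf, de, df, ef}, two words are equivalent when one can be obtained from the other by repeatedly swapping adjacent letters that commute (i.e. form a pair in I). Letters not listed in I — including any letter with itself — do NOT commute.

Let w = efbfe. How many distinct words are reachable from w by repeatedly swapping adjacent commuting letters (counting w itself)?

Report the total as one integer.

4

drop 0:e onto floor
drop 1:f onto floor
drop 2:b onto {0:e, 1:f}
drop 3:f onto {2:b}
drop 4:e onto {2:b}
ground layer = {0:e, 1:f}
drop-orders for the pieces not yet dropped (sum over which currently-grounded one goes next):
  1 to go: {3} 1  {4} 1
  2 to go: {3,4} 2
  3 to go: {2,3,4} 2
  if 0:e drops first: 2 orders
  if 1:f drops first: 2 orders
heap linearizations: 4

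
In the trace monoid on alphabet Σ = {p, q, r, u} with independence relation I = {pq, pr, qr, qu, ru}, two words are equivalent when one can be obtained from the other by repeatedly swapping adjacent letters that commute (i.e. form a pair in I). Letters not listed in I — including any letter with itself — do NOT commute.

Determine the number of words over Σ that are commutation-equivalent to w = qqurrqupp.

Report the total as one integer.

piece 0:q — minimal
piece 1:q rests on {0:q}
piece 2:u — minimal
piece 3:r — minimal
piece 4:r rests on {3:r}
piece 5:q rests on {1:q}
piece 6:u rests on {2:u}
piece 7:p rests on {6:u}
piece 8:p rests on {7:p}
minimal pieces: {0:q, 2:u, 3:r}
ways to finish when only these pieces remain (= sum over removing one remaining piece with nothing left below it):
  1 left: {4}→1  {5}→1  {8}→1
  2 left: {1,5}→1  {3,4}→1  {4,5}→2  {4,8}→2  {5,8}→2  {7,8}→1
  3 left: {0,1,5}→1  {1,4,5}→3  {1,5,8}→3  {3,4,5}→3  {3,4,8}→3  {4,5,8}→6  {4,7,8}→3  {5,7,8}→3  {6,7,8}→1
  4 left: {0,1,4,5}→4  {0,1,5,8}→4  {1,3,4,5}→6  {1,4,5,8}→12  {1,5,7,8}→6  {2,6,7,8}→1  {3,4,5,8}→12  {3,4,7,8}→6  {4,5,7,8}→12  {4,6,7,8}→4  {5,6,7,8}→4
  5 left: {0,1,3,4,5}→10  {0,1,4,5,8}→20  {0,1,5,7,8}→10  {1,3,4,5,8}→30  {1,4,5,7,8}→30  {1,5,6,7,8}→10  {2,4,6,7,8}→5  {2,5,6,7,8}→5  {3,4,5,7,8}→30  {3,4,6,7,8}→10  {4,5,6,7,8}→20
  6 left: {0,1,3,4,5,8}→60  {0,1,4,5,7,8}→60  {0,1,5,6,7,8}→20  {1,2,5,6,7,8}→15  {1,3,4,5,7,8}→90  {1,4,5,6,7,8}→60  {2,3,4,6,7,8}→15  {2,4,5,6,7,8}→30  {3,4,5,6,7,8}→60
  7 left: {0,1,2,5,6,7,8}→35  {0,1,3,4,5,7,8}→210  {0,1,4,5,6,7,8}→140  {1,2,4,5,6,7,8}→105  {1,3,4,5,6,7,8}→210  {2,3,4,5,6,7,8}→105
  placing 0:q first → 420 extensions
  placing 2:u first → 560 extensions
  placing 3:r first → 280 extensions
total linear extensions = 1260

1260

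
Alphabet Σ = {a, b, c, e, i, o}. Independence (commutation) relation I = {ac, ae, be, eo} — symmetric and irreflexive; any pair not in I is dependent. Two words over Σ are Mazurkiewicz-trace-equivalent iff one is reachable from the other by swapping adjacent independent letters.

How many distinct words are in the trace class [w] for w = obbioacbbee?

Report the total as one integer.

#0=o has no predecessor
#1=b depends on [0:o]
#2=b depends on [1:b]
#3=i depends on [2:b]
#4=o depends on [3:i]
#5=a depends on [4:o]
#6=c depends on [4:o]
#7=b depends on [5:a, 6:c]
#8=b depends on [7:b]
#9=e depends on [6:c]
#10=e depends on [9:e]
sources: [0:o]
N(rest) = Σ N(rest − s) over sources s of rest; N(one piece) = 1:
  size 1 → [8]=1  [10]=1
  size 2 → [7,8]=1  [8,10]=2  [9,10]=1
  size 3 → [5,7,8]=1  [7,8,10]=3  [8,9,10]=3
  size 4 → [5,7,8,10]=4  [7,8,9,10]=6
  size 5 → [5,7,8,9,10]=10  [6,7,8,9,10]=6
  size 6 → [5,6,7,8,9,10]=16
  size 7 → [4,5,6,7,8,9,10]=16
  size 8 → [3,4,5,6,7,8,9,10]=16
  size 9 → [2,3,4,5,6,7,8,9,10]=16
  first=0(o) contributes 16

16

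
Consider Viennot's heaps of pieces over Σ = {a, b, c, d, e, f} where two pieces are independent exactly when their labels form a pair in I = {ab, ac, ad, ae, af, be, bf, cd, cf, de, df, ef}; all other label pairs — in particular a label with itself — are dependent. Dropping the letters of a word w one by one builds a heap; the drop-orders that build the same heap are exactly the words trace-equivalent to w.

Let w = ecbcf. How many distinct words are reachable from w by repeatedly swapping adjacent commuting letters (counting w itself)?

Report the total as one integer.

5

0(e) covers ∅
1(c) covers 0:e
2(b) covers 1:c
3(c) covers 2:b
4(f) covers ∅
floor of heap: 0:e, 4:f
completions by unplaced set U, small U first (add the entries for U minus each lowest piece of U):
  |U|=1: {3}:1  {4}:1
  |U|=2: {2,3}:1  {3,4}:2
  |U|=3: {1,2,3}:1  {2,3,4}:3
  start at 0(e): 4
  start at 4(f): 1
sum over floor = 5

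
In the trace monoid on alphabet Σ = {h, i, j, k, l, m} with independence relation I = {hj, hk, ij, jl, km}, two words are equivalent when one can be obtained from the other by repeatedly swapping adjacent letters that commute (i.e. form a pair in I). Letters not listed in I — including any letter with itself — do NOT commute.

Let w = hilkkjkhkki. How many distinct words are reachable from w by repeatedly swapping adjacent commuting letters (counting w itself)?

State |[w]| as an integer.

7

#0=h has no predecessor
#1=i depends on [0:h]
#2=l depends on [1:i]
#3=k depends on [2:l]
#4=k depends on [3:k]
#5=j depends on [4:k]
#6=k depends on [5:j]
#7=h depends on [2:l]
#8=k depends on [6:k]
#9=k depends on [8:k]
#10=i depends on [7:h, 9:k]
sources: [0:h]
N(rest) = Σ N(rest − s) over sources s of rest; N(one piece) = 1:
  size 1 → [10]=1
  size 2 → [7,10]=1  [9,10]=1
  size 3 → [7,9,10]=2  [8,9,10]=1
  size 4 → [6,8,9,10]=1  [7,8,9,10]=3
  size 5 → [5,6,8,9,10]=1  [6,7,8,9,10]=4
  size 6 → [4,5,6,8,9,10]=1  [5,6,7,8,9,10]=5
  size 7 → [3,4,5,6,8,9,10]=1  [4,5,6,7,8,9,10]=6
  size 8 → [3,4,5,6,7,8,9,10]=7
  size 9 → [2,3,4,5,6,7,8,9,10]=7
  first=0(h) contributes 7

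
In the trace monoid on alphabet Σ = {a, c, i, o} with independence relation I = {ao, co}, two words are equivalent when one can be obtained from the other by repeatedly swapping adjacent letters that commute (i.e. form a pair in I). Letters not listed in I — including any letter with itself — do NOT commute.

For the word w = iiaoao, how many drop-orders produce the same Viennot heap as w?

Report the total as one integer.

drop 0:i onto floor
drop 1:i onto {0:i}
drop 2:a onto {1:i}
drop 3:o onto {1:i}
drop 4:a onto {2:a}
drop 5:o onto {3:o}
ground layer = {0:i}
drop-orders for the pieces not yet dropped (sum over which currently-grounded one goes next):
  1 to go: {4} 1  {5} 1
  2 to go: {2,4} 1  {3,5} 1  {4,5} 2
  3 to go: {2,4,5} 3  {3,4,5} 3
  4 to go: {2,3,4,5} 6
  if 0:i drops first: 6 orders

6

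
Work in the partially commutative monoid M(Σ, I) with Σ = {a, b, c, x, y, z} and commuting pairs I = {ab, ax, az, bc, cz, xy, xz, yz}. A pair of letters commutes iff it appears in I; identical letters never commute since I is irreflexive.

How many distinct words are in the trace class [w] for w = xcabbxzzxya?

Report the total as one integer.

#0=x has no predecessor
#1=c depends on [0:x]
#2=a depends on [1:c]
#3=b depends on [0:x]
#4=b depends on [3:b]
#5=x depends on [1:c, 4:b]
#6=z depends on [4:b]
#7=z depends on [6:z]
#8=x depends on [5:x]
#9=y depends on [2:a, 4:b]
#10=a depends on [9:y]
sources: [0:x]
N(rest) = Σ N(rest − s) over sources s of rest; N(one piece) = 1:
  size 1 → [7]=1  [8]=1  [10]=1
  size 2 → [5,8]=1  [6,7]=1  [7,8]=2  [7,10]=2  [8,10]=2  [9,10]=1
  size 3 → [2,9,10]=1  [5,7,8]=3  [5,8,10]=3  [6,7,8]=3  [6,7,10]=3  [7,8,10]=6  [7,9,10]=3  [8,9,10]=3
  size 4 → [2,7,9,10]=4  [2,8,9,10]=4  [5,6,7,8]=6  [5,7,8,10]=12  [5,8,9,10]=6  [6,7,8,10]=12  [6,7,9,10]=6  [7,8,9,10]=12
  size 5 → [2,5,8,9,10]=10  [2,6,7,9,10]=10  [2,7,8,9,10]=20  [5,6,7,8,10]=30  [5,7,8,9,10]=30  [6,7,8,9,10]=30
  size 6 → [1,2,5,8,9,10]=10  [2,5,7,8,9,10]=60  [2,6,7,8,9,10]=60  [5,6,7,8,9,10]=90
  size 7 → [1,2,5,7,8,9,10]=70  [2,5,6,7,8,9,10]=210  [4,5,6,7,8,9,10]=90
  size 8 → [1,2,5,6,7,8,9,10]=280  [2,4,5,6,7,8,9,10]=300  [3,4,5,6,7,8,9,10]=90
  size 9 → [1,2,4,5,6,7,8,9,10]=580  [2,3,4,5,6,7,8,9,10]=390
  first=0(x) contributes 970

970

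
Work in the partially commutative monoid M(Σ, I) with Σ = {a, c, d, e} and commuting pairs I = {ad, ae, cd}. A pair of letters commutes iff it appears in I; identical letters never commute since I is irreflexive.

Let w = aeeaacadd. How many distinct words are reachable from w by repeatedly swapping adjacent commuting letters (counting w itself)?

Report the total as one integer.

piece 0:a — minimal
piece 1:e — minimal
piece 2:e rests on {1:e}
piece 3:a rests on {0:a}
piece 4:a rests on {3:a}
piece 5:c rests on {2:e, 4:a}
piece 6:a rests on {5:c}
piece 7:d rests on {2:e}
piece 8:d rests on {7:d}
minimal pieces: {0:a, 1:e}
ways to finish when only these pieces remain (= sum over removing one remaining piece with nothing left below it):
  1 left: {6}→1  {8}→1
  2 left: {5,6}→1  {6,8}→2  {7,8}→1
  3 left: {4,5,6}→1  {5,6,8}→3  {6,7,8}→3
  4 left: {3,4,5,6}→1  {4,5,6,8}→4  {5,6,7,8}→6
  5 left: {0,3,4,5,6}→1  {2,5,6,7,8}→6  {3,4,5,6,8}→5  {4,5,6,7,8}→10
  6 left: {0,3,4,5,6,8}→6  {1,2,5,6,7,8}→6  {2,4,5,6,7,8}→16  {3,4,5,6,7,8}→15
  7 left: {0,3,4,5,6,7,8}→21  {1,2,4,5,6,7,8}→22  {2,3,4,5,6,7,8}→31
  placing 0:a first → 53 extensions
  placing 1:e first → 52 extensions
total linear extensions = 105

105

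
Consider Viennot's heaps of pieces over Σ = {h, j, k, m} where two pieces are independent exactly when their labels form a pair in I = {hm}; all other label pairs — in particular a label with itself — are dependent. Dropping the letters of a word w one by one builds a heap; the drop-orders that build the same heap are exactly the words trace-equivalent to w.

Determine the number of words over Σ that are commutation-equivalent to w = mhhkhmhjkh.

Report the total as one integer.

9

drop 0:m onto floor
drop 1:h onto floor
drop 2:h onto {1:h}
drop 3:k onto {0:m, 2:h}
drop 4:h onto {3:k}
drop 5:m onto {3:k}
drop 6:h onto {4:h}
drop 7:j onto {5:m, 6:h}
drop 8:k onto {7:j}
drop 9:h onto {8:k}
ground layer = {0:m, 1:h}
drop-orders for the pieces not yet dropped (sum over which currently-grounded one goes next):
  1 to go: {9} 1
  2 to go: {8,9} 1
  3 to go: {7,8,9} 1
  4 to go: {5,7,8,9} 1  {6,7,8,9} 1
  5 to go: {4,6,7,8,9} 1  {5,6,7,8,9} 2
  6 to go: {4,5,6,7,8,9} 3
  7 to go: {3,4,5,6,7,8,9} 3
  8 to go: {0,3,4,5,6,7,8,9} 3  {2,3,4,5,6,7,8,9} 3
  if 0:m drops first: 3 orders
  if 1:h drops first: 6 orders
heap linearizations: 9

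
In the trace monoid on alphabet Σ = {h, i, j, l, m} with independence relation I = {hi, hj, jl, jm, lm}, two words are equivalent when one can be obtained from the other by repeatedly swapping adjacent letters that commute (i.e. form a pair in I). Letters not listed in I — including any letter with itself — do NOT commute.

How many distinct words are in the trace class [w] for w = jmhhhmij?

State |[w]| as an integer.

drop 0:j onto floor
drop 1:m onto floor
drop 2:h onto {1:m}
drop 3:h onto {2:h}
drop 4:h onto {3:h}
drop 5:m onto {4:h}
drop 6:i onto {0:j, 5:m}
drop 7:j onto {6:i}
ground layer = {0:j, 1:m}
drop-orders for the pieces not yet dropped (sum over which currently-grounded one goes next):
  1 to go: {7} 1
  2 to go: {6,7} 1
  3 to go: {0,6,7} 1  {5,6,7} 1
  4 to go: {0,5,6,7} 2  {4,5,6,7} 1
  5 to go: {0,4,5,6,7} 3  {3,4,5,6,7} 1
  6 to go: {0,3,4,5,6,7} 4  {2,3,4,5,6,7} 1
  if 0:j drops first: 1 orders
  if 1:m drops first: 5 orders
heap linearizations: 6

6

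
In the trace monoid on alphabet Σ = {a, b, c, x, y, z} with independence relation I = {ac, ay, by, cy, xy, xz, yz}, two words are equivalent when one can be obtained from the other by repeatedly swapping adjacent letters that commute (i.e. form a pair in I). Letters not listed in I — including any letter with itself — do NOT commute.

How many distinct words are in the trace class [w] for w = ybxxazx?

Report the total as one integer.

14

drop 0:y onto floor
drop 1:b onto floor
drop 2:x onto {1:b}
drop 3:x onto {2:x}
drop 4:a onto {3:x}
drop 5:z onto {4:a}
drop 6:x onto {4:a}
ground layer = {0:y, 1:b}
drop-orders for the pieces not yet dropped (sum over which currently-grounded one goes next):
  1 to go: {0} 1  {5} 1  {6} 1
  2 to go: {0,5} 2  {0,6} 2  {5,6} 2
  3 to go: {0,5,6} 6  {4,5,6} 2
  4 to go: {0,4,5,6} 8  {3,4,5,6} 2
  5 to go: {0,3,4,5,6} 10  {2,3,4,5,6} 2
  if 0:y drops first: 2 orders
  if 1:b drops first: 12 orders
heap linearizations: 14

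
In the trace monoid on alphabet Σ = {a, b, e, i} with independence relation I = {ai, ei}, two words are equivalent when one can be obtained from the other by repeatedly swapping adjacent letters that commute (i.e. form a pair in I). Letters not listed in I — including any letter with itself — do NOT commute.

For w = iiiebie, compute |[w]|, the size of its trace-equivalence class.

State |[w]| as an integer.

0(i) covers ∅
1(i) covers 0:i
2(i) covers 1:i
3(e) covers ∅
4(b) covers 2:i, 3:e
5(i) covers 4:b
6(e) covers 4:b
floor of heap: 0:i, 3:e
completions by unplaced set U, small U first (add the entries for U minus each lowest piece of U):
  |U|=1: {5}:1  {6}:1
  |U|=2: {5,6}:2
  |U|=3: {4,5,6}:2
  |U|=4: {2,4,5,6}:2  {3,4,5,6}:2
  |U|=5: {1,2,4,5,6}:2  {2,3,4,5,6}:4
  start at 0(i): 6
  start at 3(e): 2
sum over floor = 8

8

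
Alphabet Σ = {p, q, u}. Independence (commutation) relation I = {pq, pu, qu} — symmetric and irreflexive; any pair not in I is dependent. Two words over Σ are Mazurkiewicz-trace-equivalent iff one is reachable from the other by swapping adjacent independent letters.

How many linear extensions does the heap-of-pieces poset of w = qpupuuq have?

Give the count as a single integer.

0(q) covers ∅
1(p) covers ∅
2(u) covers ∅
3(p) covers 1:p
4(u) covers 2:u
5(u) covers 4:u
6(q) covers 0:q
floor of heap: 0:q, 1:p, 2:u
completions by unplaced set U, small U first (add the entries for U minus each lowest piece of U):
  |U|=1: {3}:1  {5}:1  {6}:1
  |U|=2: {0,6}:1  {1,3}:1  {3,5}:2  {3,6}:2  {4,5}:1  {5,6}:2
  |U|=3: {0,3,6}:3  {0,5,6}:3  {1,3,5}:3  {1,3,6}:3  {2,4,5}:1  {3,4,5}:3  {3,5,6}:6  {4,5,6}:3
  |U|=4: {0,1,3,6}:6  {0,3,5,6}:12  {0,4,5,6}:6  {1,3,4,5}:6  {1,3,5,6}:12  {2,3,4,5}:4  {2,4,5,6}:4  {3,4,5,6}:12
  |U|=5: {0,1,3,5,6}:30  {0,2,4,5,6}:10  {0,3,4,5,6}:30  {1,2,3,4,5}:10  {1,3,4,5,6}:30  {2,3,4,5,6}:20
  start at 0(q): 60
  start at 1(p): 60
  start at 2(u): 90
sum over floor = 210

210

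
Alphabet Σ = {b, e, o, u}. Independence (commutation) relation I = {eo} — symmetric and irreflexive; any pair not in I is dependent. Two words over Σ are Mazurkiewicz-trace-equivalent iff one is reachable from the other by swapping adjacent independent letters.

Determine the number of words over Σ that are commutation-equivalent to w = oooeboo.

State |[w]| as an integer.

4

drop 0:o onto floor
drop 1:o onto {0:o}
drop 2:o onto {1:o}
drop 3:e onto floor
drop 4:b onto {2:o, 3:e}
drop 5:o onto {4:b}
drop 6:o onto {5:o}
ground layer = {0:o, 3:e}
drop-orders for the pieces not yet dropped (sum over which currently-grounded one goes next):
  1 to go: {6} 1
  2 to go: {5,6} 1
  3 to go: {4,5,6} 1
  4 to go: {2,4,5,6} 1  {3,4,5,6} 1
  5 to go: {1,2,4,5,6} 1  {2,3,4,5,6} 2
  if 0:o drops first: 3 orders
  if 3:e drops first: 1 orders
heap linearizations: 4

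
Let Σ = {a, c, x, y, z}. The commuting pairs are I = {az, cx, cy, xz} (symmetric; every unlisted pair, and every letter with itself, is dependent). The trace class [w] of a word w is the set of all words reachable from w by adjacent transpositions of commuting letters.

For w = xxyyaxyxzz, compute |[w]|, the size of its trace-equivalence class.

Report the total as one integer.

#0=x has no predecessor
#1=x depends on [0:x]
#2=y depends on [1:x]
#3=y depends on [2:y]
#4=a depends on [3:y]
#5=x depends on [4:a]
#6=y depends on [5:x]
#7=x depends on [6:y]
#8=z depends on [6:y]
#9=z depends on [8:z]
sources: [0:x]
N(rest) = Σ N(rest − s) over sources s of rest; N(one piece) = 1:
  size 1 → [7]=1  [9]=1
  size 2 → [7,9]=2  [8,9]=1
  size 3 → [7,8,9]=3
  size 4 → [6,7,8,9]=3
  size 5 → [5,6,7,8,9]=3
  size 6 → [4,5,6,7,8,9]=3
  size 7 → [3,4,5,6,7,8,9]=3
  size 8 → [2,3,4,5,6,7,8,9]=3
  first=0(x) contributes 3

3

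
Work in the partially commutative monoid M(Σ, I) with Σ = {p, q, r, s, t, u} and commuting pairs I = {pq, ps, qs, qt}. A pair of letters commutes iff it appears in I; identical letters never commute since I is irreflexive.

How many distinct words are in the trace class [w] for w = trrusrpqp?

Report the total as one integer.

3

#0=t has no predecessor
#1=r depends on [0:t]
#2=r depends on [1:r]
#3=u depends on [2:r]
#4=s depends on [3:u]
#5=r depends on [4:s]
#6=p depends on [5:r]
#7=q depends on [5:r]
#8=p depends on [6:p]
sources: [0:t]
N(rest) = Σ N(rest − s) over sources s of rest; N(one piece) = 1:
  size 1 → [7]=1  [8]=1
  size 2 → [6,8]=1  [7,8]=2
  size 3 → [6,7,8]=3
  size 4 → [5,6,7,8]=3
  size 5 → [4,5,6,7,8]=3
  size 6 → [3,4,5,6,7,8]=3
  size 7 → [2,3,4,5,6,7,8]=3
  first=0(t) contributes 3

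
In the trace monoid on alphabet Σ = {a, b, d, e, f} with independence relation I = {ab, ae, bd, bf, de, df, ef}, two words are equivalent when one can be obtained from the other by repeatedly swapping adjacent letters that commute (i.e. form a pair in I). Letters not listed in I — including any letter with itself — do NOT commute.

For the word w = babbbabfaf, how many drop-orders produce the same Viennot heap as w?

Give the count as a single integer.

252

#0=b has no predecessor
#1=a has no predecessor
#2=b depends on [0:b]
#3=b depends on [2:b]
#4=b depends on [3:b]
#5=a depends on [1:a]
#6=b depends on [4:b]
#7=f depends on [5:a]
#8=a depends on [7:f]
#9=f depends on [8:a]
sources: [0:b, 1:a]
N(rest) = Σ N(rest − s) over sources s of rest; N(one piece) = 1:
  size 1 → [6]=1  [9]=1
  size 2 → [4,6]=1  [6,9]=2  [8,9]=1
  size 3 → [3,4,6]=1  [4,6,9]=3  [6,8,9]=3  [7,8,9]=1
  size 4 → [2,3,4,6]=1  [3,4,6,9]=4  [4,6,8,9]=6  [5,7,8,9]=1  [6,7,8,9]=4
  size 5 → [0,2,3,4,6]=1  [1,5,7,8,9]=1  [2,3,4,6,9]=5  [3,4,6,8,9]=10  [4,6,7,8,9]=10  [5,6,7,8,9]=5
  size 6 → [0,2,3,4,6,9]=6  [1,5,6,7,8,9]=6  [2,3,4,6,8,9]=15  [3,4,6,7,8,9]=20  [4,5,6,7,8,9]=15
  size 7 → [0,2,3,4,6,8,9]=21  [1,4,5,6,7,8,9]=21  [2,3,4,6,7,8,9]=35  [3,4,5,6,7,8,9]=35
  size 8 → [0,2,3,4,6,7,8,9]=56  [1,3,4,5,6,7,8,9]=56  [2,3,4,5,6,7,8,9]=70
  first=0(b) contributes 126
  first=1(a) contributes 126
|[w]| = 252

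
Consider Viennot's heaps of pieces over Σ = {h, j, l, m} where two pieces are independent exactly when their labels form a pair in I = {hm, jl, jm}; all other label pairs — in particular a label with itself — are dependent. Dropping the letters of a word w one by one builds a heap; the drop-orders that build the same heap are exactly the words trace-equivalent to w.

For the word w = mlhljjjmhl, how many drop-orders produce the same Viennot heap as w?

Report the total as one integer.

14

0(m) covers ∅
1(l) covers 0:m
2(h) covers 1:l
3(l) covers 2:h
4(j) covers 2:h
5(j) covers 4:j
6(j) covers 5:j
7(m) covers 3:l
8(h) covers 3:l, 6:j
9(l) covers 7:m, 8:h
floor of heap: 0:m
completions by unplaced set U, small U first (add the entries for U minus each lowest piece of U):
  |U|=1: {9}:1
  |U|=2: {7,9}:1  {8,9}:1
  |U|=3: {6,8,9}:1  {7,8,9}:2
  |U|=4: {3,7,8,9}:2  {5,6,8,9}:1  {6,7,8,9}:3
  |U|=5: {3,6,7,8,9}:5  {4,5,6,8,9}:1  {5,6,7,8,9}:4
  |U|=6: {3,5,6,7,8,9}:9  {4,5,6,7,8,9}:5
  |U|=7: {3,4,5,6,7,8,9}:14
  |U|=8: {2,3,4,5,6,7,8,9}:14
  start at 0(m): 14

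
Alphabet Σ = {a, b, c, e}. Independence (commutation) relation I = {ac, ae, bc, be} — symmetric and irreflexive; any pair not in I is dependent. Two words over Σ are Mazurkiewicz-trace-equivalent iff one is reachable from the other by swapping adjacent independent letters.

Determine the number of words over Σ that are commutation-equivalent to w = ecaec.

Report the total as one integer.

5

0(e) covers ∅
1(c) covers 0:e
2(a) covers ∅
3(e) covers 1:c
4(c) covers 3:e
floor of heap: 0:e, 2:a
completions by unplaced set U, small U first (add the entries for U minus each lowest piece of U):
  |U|=1: {2}:1  {4}:1
  |U|=2: {2,4}:2  {3,4}:1
  |U|=3: {1,3,4}:1  {2,3,4}:3
  start at 0(e): 4
  start at 2(a): 1
sum over floor = 5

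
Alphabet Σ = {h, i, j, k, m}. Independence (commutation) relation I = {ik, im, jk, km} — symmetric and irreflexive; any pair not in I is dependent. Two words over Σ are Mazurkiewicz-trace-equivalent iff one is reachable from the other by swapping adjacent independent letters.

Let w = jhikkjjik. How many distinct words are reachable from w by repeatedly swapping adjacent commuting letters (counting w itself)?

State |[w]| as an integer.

35

#0=j has no predecessor
#1=h depends on [0:j]
#2=i depends on [1:h]
#3=k depends on [1:h]
#4=k depends on [3:k]
#5=j depends on [2:i]
#6=j depends on [5:j]
#7=i depends on [6:j]
#8=k depends on [4:k]
sources: [0:j]
N(rest) = Σ N(rest − s) over sources s of rest; N(one piece) = 1:
  size 1 → [7]=1  [8]=1
  size 2 → [4,8]=1  [6,7]=1  [7,8]=2
  size 3 → [3,4,8]=1  [4,7,8]=3  [5,6,7]=1  [6,7,8]=3
  size 4 → [2,5,6,7]=1  [3,4,7,8]=4  [4,6,7,8]=6  [5,6,7,8]=4
  size 5 → [2,5,6,7,8]=5  [3,4,6,7,8]=10  [4,5,6,7,8]=10
  size 6 → [2,4,5,6,7,8]=15  [3,4,5,6,7,8]=20
  size 7 → [2,3,4,5,6,7,8]=35
  first=0(j) contributes 35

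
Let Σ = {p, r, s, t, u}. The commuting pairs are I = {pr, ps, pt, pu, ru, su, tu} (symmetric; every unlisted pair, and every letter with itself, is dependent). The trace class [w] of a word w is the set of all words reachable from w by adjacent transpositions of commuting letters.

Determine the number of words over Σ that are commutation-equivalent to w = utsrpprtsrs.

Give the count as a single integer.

drop 0:u onto floor
drop 1:t onto floor
drop 2:s onto {1:t}
drop 3:r onto {2:s}
drop 4:p onto floor
drop 5:p onto {4:p}
drop 6:r onto {3:r}
drop 7:t onto {6:r}
drop 8:s onto {7:t}
drop 9:r onto {8:s}
drop 10:s onto {9:r}
ground layer = {0:u, 1:t, 4:p}
drop-orders for the pieces not yet dropped (sum over which currently-grounded one goes next):
  1 to go: {0} 1  {5} 1  {10} 1
  2 to go: {0,5} 2  {0,10} 2  {4,5} 1  {5,10} 2  {9,10} 1
  3 to go: {0,4,5} 3  {0,5,10} 6  {0,9,10} 3  {4,5,10} 3  {5,9,10} 3  {8,9,10} 1
  4 to go: {0,4,5,10} 12  {0,5,9,10} 12  {0,8,9,10} 4  {4,5,9,10} 6  {5,8,9,10} 4  {7,8,9,10} 1
  5 to go: {0,4,5,9,10} 30  {0,5,8,9,10} 20  {0,7,8,9,10} 5  {4,5,8,9,10} 10  {5,7,8,9,10} 5  {6,7,8,9,10} 1
  6 to go: {0,4,5,8,9,10} 60  {0,5,7,8,9,10} 30  {0,6,7,8,9,10} 6  {3,6,7,8,9,10} 1  {4,5,7,8,9,10} 15  {5,6,7,8,9,10} 6
  7 to go: {0,3,6,7,8,9,10} 7  {0,4,5,7,8,9,10} 105  {0,5,6,7,8,9,10} 42  {2,3,6,7,8,9,10} 1  {3,5,6,7,8,9,10} 7  {4,5,6,7,8,9,10} 21
  8 to go: {0,2,3,6,7,8,9,10} 8  {0,3,5,6,7,8,9,10} 56  {0,4,5,6,7,8,9,10} 168  {1,2,3,6,7,8,9,10} 1  {2,3,5,6,7,8,9,10} 8  {3,4,5,6,7,8,9,10} 28
  9 to go: {0,1,2,3,6,7,8,9,10} 9  {0,2,3,5,6,7,8,9,10} 72  {0,3,4,5,6,7,8,9,10} 252  {1,2,3,5,6,7,8,9,10} 9  {2,3,4,5,6,7,8,9,10} 36
  if 0:u drops first: 45 orders
  if 1:t drops first: 360 orders
  if 4:p drops first: 90 orders
heap linearizations: 495

495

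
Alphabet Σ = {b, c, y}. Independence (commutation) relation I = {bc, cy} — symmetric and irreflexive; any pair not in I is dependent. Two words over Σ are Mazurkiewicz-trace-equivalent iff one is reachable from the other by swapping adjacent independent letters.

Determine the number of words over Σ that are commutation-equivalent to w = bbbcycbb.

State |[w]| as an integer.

#0=b has no predecessor
#1=b depends on [0:b]
#2=b depends on [1:b]
#3=c has no predecessor
#4=y depends on [2:b]
#5=c depends on [3:c]
#6=b depends on [4:y]
#7=b depends on [6:b]
sources: [0:b, 3:c]
N(rest) = Σ N(rest − s) over sources s of rest; N(one piece) = 1:
  size 1 → [5]=1  [7]=1
  size 2 → [3,5]=1  [5,7]=2  [6,7]=1
  size 3 → [3,5,7]=3  [4,6,7]=1  [5,6,7]=3
  size 4 → [2,4,6,7]=1  [3,5,6,7]=6  [4,5,6,7]=4
  size 5 → [1,2,4,6,7]=1  [2,4,5,6,7]=5  [3,4,5,6,7]=10
  size 6 → [0,1,2,4,6,7]=1  [1,2,4,5,6,7]=6  [2,3,4,5,6,7]=15
  first=0(b) contributes 21
  first=3(c) contributes 7
|[w]| = 28

28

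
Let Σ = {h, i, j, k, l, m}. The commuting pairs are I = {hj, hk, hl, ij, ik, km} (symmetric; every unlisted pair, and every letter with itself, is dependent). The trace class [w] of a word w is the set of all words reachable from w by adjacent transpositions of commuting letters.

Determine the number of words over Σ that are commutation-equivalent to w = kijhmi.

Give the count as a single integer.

0(k) covers ∅
1(i) covers ∅
2(j) covers 0:k
3(h) covers 1:i
4(m) covers 2:j, 3:h
5(i) covers 4:m
floor of heap: 0:k, 1:i
completions by unplaced set U, small U first (add the entries for U minus each lowest piece of U):
  |U|=1: {5}:1
  |U|=2: {4,5}:1
  |U|=3: {2,4,5}:1  {3,4,5}:1
  |U|=4: {0,2,4,5}:1  {1,3,4,5}:1  {2,3,4,5}:2
  start at 0(k): 3
  start at 1(i): 3
sum over floor = 6

6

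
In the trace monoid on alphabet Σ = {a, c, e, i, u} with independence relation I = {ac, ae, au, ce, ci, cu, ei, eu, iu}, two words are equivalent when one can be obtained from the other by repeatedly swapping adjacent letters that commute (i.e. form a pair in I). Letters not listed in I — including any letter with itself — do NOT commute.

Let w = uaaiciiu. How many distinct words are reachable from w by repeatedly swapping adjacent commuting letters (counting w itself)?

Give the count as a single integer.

0(u) covers ∅
1(a) covers ∅
2(a) covers 1:a
3(i) covers 2:a
4(c) covers ∅
5(i) covers 3:i
6(i) covers 5:i
7(u) covers 0:u
floor of heap: 0:u, 1:a, 4:c
completions by unplaced set U, small U first (add the entries for U minus each lowest piece of U):
  |U|=1: {4}:1  {6}:1  {7}:1
  |U|=2: {0,7}:1  {4,6}:2  {4,7}:2  {5,6}:1  {6,7}:2
  |U|=3: {0,4,7}:3  {0,6,7}:3  {3,5,6}:1  {4,5,6}:3  {4,6,7}:6  {5,6,7}:3
  |U|=4: {0,4,6,7}:12  {0,5,6,7}:6  {2,3,5,6}:1  {3,4,5,6}:4  {3,5,6,7}:4  {4,5,6,7}:12
  |U|=5: {0,3,5,6,7}:10  {0,4,5,6,7}:30  {1,2,3,5,6}:1  {2,3,4,5,6}:5  {2,3,5,6,7}:5  {3,4,5,6,7}:20
  |U|=6: {0,2,3,5,6,7}:15  {0,3,4,5,6,7}:60  {1,2,3,4,5,6}:6  {1,2,3,5,6,7}:6  {2,3,4,5,6,7}:30
  start at 0(u): 42
  start at 1(a): 105
  start at 4(c): 21
sum over floor = 168

168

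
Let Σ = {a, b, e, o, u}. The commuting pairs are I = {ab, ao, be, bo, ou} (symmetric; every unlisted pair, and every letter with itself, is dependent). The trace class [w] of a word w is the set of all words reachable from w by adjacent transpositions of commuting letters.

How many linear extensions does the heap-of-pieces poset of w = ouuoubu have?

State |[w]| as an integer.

#0=o has no predecessor
#1=u has no predecessor
#2=u depends on [1:u]
#3=o depends on [0:o]
#4=u depends on [2:u]
#5=b depends on [4:u]
#6=u depends on [5:b]
sources: [0:o, 1:u]
N(rest) = Σ N(rest − s) over sources s of rest; N(one piece) = 1:
  size 1 → [3]=1  [6]=1
  size 2 → [0,3]=1  [3,6]=2  [5,6]=1
  size 3 → [0,3,6]=3  [3,5,6]=3  [4,5,6]=1
  size 4 → [0,3,5,6]=6  [2,4,5,6]=1  [3,4,5,6]=4
  size 5 → [0,3,4,5,6]=10  [1,2,4,5,6]=1  [2,3,4,5,6]=5
  first=0(o) contributes 6
  first=1(u) contributes 15
|[w]| = 21

21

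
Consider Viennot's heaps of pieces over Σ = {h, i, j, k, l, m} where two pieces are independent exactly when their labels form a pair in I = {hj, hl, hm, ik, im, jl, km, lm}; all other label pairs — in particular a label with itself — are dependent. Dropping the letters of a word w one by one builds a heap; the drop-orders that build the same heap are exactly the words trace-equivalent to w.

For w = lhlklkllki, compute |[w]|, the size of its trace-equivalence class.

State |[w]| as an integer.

6

#0=l has no predecessor
#1=h has no predecessor
#2=l depends on [0:l]
#3=k depends on [1:h, 2:l]
#4=l depends on [3:k]
#5=k depends on [4:l]
#6=l depends on [5:k]
#7=l depends on [6:l]
#8=k depends on [7:l]
#9=i depends on [7:l]
sources: [0:l, 1:h]
N(rest) = Σ N(rest − s) over sources s of rest; N(one piece) = 1:
  size 1 → [8]=1  [9]=1
  size 2 → [8,9]=2
  size 3 → [7,8,9]=2
  size 4 → [6,7,8,9]=2
  size 5 → [5,6,7,8,9]=2
  size 6 → [4,5,6,7,8,9]=2
  size 7 → [3,4,5,6,7,8,9]=2
  size 8 → [1,3,4,5,6,7,8,9]=2  [2,3,4,5,6,7,8,9]=2
  first=0(l) contributes 4
  first=1(h) contributes 2
|[w]| = 6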